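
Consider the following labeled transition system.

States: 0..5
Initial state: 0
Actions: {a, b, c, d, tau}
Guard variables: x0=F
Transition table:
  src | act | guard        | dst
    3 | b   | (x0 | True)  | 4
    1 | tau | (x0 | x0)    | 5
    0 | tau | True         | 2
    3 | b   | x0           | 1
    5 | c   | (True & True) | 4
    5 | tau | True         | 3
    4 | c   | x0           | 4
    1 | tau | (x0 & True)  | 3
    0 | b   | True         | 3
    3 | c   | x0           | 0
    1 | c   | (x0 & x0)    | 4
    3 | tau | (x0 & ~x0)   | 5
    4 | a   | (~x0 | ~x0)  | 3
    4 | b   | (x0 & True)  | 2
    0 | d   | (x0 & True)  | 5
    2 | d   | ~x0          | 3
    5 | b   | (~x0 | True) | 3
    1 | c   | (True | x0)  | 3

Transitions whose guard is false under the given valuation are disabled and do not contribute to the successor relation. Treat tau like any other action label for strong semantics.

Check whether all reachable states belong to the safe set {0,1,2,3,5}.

Answer: INVARIANT VIOLATED at state 4

Working:
Allowed set {0,1,2,3,5}
Reachable = {0,2,3,4}
  0: ok
  2: ok
  3: ok
  4: VIOLATES
reach 4 via b·b — violates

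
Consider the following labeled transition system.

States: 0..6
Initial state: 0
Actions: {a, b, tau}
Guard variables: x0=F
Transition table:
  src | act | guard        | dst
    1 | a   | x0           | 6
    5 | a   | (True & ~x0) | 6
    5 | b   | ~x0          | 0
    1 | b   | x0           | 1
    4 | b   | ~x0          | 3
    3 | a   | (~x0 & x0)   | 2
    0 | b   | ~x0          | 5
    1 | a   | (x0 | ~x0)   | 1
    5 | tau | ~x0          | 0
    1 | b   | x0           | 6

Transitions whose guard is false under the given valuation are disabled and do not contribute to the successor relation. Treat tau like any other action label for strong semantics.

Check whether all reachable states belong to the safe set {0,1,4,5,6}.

Answer: INVARIANT HOLDS

Trace:
Safe = {0,1,4,5,6}
Reach set: {0,5,6}
  0: ok
  5: ok
  6: ok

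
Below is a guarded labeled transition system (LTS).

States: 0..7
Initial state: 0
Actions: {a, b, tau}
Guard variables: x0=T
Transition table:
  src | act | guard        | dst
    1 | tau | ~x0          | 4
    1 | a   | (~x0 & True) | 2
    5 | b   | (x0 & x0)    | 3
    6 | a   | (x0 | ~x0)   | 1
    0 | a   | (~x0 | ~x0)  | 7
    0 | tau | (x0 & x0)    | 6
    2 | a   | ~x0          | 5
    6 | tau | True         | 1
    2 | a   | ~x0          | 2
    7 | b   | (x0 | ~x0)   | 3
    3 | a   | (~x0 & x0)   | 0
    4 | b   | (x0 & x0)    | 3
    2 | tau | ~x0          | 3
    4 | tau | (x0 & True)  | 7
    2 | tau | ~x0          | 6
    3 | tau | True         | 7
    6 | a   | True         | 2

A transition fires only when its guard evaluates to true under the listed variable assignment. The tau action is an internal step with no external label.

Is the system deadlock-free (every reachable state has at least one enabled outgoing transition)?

Answer: DEADLOCK at state 1

Trace:
R = {0,1,2,6}
  0: tau→6  [1 exit(s)]
  1: ∅  [no exit]
  2: ∅  [no exit]
  6: a→1  a→2  tau→1  [3 exit(s)]
Path to 1: tau·a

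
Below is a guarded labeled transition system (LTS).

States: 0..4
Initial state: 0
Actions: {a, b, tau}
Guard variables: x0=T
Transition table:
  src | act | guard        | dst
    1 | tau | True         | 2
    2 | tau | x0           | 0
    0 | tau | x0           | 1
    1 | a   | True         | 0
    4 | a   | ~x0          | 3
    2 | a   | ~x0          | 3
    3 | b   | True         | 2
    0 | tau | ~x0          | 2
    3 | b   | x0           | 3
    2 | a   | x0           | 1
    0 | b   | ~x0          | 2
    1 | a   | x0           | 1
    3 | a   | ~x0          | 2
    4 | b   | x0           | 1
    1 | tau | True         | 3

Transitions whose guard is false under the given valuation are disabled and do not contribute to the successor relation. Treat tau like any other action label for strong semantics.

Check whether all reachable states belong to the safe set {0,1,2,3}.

Inv-set: {0,1,2,3}
R = {0,1,2,3}
  0: ✓
  1: ✓
  2: ✓
  3: ✓

Answer: INVARIANT HOLDS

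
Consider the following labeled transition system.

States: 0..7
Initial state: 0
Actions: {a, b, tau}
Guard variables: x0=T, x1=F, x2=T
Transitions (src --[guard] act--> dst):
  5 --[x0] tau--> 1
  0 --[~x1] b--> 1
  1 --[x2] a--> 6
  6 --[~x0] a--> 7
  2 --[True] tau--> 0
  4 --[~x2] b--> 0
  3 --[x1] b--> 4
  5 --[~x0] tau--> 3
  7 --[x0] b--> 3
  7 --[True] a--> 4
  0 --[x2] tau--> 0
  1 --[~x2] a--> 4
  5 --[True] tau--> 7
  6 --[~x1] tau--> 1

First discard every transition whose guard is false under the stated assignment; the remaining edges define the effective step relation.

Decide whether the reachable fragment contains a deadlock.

Answer: DEADLOCK-FREE

Analysis:
R = {0,1,6}
  0: b→1  tau→0  [2 exit(s)]
  1: a→6  [1 exit(s)]
  6: tau→1  [1 exit(s)]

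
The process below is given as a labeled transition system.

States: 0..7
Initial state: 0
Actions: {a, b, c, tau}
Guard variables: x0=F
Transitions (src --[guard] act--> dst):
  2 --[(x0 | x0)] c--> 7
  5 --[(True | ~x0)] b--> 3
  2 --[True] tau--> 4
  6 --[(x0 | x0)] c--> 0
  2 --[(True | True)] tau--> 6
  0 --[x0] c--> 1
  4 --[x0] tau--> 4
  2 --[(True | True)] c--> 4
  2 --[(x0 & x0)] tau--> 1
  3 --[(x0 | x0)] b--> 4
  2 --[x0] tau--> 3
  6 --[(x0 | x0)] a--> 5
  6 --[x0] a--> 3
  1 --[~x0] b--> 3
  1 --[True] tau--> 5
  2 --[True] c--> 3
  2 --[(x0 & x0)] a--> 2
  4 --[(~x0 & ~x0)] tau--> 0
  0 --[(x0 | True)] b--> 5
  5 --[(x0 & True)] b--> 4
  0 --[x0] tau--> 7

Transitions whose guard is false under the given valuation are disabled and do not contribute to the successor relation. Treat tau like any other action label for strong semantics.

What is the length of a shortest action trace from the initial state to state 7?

Layered search for 7:
  depth 0: {0}
  depth 1: {5}
  depth 2: {3}
7 never appears.

Answer: UNREACHABLE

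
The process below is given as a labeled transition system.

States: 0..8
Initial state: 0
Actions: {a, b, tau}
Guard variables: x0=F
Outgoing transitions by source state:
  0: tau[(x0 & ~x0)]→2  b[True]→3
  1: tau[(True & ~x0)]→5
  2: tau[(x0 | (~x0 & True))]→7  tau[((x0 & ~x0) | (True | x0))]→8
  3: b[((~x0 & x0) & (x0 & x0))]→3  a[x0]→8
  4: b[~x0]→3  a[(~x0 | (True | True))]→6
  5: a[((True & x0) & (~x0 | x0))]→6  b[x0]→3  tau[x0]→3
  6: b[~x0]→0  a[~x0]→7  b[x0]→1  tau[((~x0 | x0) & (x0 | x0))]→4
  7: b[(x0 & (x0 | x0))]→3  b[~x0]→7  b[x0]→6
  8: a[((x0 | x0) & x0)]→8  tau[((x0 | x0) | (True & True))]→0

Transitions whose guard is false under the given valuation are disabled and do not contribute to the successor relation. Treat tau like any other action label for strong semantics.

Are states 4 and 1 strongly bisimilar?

Bisimulation quotient by refinement:
  round 0: {{0,1,2,3,4,5,6,7,8}}
  round 1: {{0,7},{1,2,8},{3,5},{4,6}}
  round 2: {{0},{1},{2},{3,5},{4},{6},{7},{8}}
stable after 3 split(s): 8 block(s)
class of 4: {4}; class of 1: {1}

Answer: NOT BISIMILAR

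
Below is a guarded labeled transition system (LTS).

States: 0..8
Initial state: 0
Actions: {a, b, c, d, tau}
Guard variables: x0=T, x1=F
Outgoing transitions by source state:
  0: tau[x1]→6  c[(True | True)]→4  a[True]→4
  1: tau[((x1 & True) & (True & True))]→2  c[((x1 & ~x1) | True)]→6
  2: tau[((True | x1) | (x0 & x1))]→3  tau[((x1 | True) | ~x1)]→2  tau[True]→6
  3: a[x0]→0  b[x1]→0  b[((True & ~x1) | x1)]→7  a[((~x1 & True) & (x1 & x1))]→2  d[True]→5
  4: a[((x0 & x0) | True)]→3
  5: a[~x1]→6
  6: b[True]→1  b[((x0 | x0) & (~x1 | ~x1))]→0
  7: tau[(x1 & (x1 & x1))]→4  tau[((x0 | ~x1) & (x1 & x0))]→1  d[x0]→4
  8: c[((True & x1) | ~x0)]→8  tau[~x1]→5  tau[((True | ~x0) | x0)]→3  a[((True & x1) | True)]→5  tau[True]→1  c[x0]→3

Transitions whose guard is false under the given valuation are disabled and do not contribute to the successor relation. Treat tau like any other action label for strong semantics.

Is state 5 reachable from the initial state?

After dropping false guards: 19 live edges.
depth 0: {0}
depth 1: {4}  total {0,4}
depth 2: {3}  total {0,3,4}
depth 3: {5,7}  total {0,3,4,5,7}
depth 4: {6}  total {0,3,4,5,6,7}
depth 5: {1}  total {0,1,3,4,5,6,7}
Reach set: {0,1,3,4,5,6,7}
witness 5: c·a·d

Answer: REACHABLE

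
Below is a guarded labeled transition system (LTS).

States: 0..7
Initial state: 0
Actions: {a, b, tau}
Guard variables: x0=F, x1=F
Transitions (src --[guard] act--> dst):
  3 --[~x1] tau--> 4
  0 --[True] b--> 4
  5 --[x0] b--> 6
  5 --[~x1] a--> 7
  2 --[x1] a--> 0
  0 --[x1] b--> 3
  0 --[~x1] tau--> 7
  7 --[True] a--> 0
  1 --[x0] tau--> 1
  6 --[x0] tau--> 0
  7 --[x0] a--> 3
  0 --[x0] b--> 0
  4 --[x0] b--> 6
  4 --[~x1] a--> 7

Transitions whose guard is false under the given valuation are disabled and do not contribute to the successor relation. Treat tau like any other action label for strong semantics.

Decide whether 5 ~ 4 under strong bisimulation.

Answer: BISIMILAR

Trace:
Compute ~ classes (split until stable):
  π0 = {{0,1,2,3,4,5,6,7}}
  π1 = {{0},{1,2,6},{3},{4,5,7}}
  π2 = {{0},{1,2,6},{3},{4,5},{7}}
Fixed point at round 3; 5 class(es).
class of 5: {4,5}; class of 4: {4,5}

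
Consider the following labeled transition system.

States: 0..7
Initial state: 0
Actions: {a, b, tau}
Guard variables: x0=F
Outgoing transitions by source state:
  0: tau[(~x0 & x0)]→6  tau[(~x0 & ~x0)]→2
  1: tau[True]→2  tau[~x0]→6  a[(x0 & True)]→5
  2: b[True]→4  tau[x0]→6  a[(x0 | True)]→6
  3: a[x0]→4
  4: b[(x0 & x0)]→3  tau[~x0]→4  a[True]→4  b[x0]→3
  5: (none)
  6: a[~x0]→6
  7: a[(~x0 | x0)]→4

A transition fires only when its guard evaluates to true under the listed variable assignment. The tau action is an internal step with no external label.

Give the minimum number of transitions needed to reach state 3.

Breadth-first toward 3:
  depth 0: {0}
  depth 1: {2}
  depth 2: {4,6}
3 never appears.

Answer: UNREACHABLE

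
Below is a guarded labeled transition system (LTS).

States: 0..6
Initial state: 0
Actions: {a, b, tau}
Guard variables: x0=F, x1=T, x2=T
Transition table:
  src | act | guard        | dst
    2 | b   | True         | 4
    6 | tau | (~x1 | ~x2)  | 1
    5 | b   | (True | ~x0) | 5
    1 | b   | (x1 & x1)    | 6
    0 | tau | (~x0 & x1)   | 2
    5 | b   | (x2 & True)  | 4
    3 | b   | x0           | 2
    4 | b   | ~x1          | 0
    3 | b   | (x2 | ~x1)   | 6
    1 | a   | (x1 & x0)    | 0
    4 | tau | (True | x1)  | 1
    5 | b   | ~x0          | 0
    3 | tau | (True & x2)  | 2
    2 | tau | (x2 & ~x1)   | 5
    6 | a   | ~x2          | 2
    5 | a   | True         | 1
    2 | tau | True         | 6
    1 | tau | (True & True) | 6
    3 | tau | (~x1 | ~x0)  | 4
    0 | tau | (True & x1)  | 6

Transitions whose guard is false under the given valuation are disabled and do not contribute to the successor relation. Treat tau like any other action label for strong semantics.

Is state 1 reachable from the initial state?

Answer: REACHABLE

Trace:
Guard filter leaves 14 enabled edge(s).
L0 = {0}
L1 = {2,6}  now seen {0,2,6}
L2 = {4}  now seen {0,2,4,6}
L3 = {1}  now seen {0,1,2,4,6}
R = {0,1,2,4,6}
trace reaching 1: tau·b·tau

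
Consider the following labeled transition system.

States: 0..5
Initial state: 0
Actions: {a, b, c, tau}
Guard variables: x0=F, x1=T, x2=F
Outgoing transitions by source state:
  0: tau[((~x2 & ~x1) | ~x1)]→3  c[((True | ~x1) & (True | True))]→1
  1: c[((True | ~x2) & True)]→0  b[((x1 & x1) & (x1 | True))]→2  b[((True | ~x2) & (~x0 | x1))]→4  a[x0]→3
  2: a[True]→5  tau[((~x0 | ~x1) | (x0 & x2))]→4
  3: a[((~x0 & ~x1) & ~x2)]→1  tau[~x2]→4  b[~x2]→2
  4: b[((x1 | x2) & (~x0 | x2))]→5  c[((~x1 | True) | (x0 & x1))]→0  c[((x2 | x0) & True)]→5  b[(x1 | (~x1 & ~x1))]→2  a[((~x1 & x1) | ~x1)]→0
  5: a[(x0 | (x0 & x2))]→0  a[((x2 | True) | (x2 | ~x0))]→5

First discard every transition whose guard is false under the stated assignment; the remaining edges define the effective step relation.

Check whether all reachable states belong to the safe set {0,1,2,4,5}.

Allowed set {0,1,2,4,5}
Reachable = {0,1,2,4,5}
  0: ok
  1: ok
  2: ok
  4: ok
  5: ok

Answer: INVARIANT HOLDS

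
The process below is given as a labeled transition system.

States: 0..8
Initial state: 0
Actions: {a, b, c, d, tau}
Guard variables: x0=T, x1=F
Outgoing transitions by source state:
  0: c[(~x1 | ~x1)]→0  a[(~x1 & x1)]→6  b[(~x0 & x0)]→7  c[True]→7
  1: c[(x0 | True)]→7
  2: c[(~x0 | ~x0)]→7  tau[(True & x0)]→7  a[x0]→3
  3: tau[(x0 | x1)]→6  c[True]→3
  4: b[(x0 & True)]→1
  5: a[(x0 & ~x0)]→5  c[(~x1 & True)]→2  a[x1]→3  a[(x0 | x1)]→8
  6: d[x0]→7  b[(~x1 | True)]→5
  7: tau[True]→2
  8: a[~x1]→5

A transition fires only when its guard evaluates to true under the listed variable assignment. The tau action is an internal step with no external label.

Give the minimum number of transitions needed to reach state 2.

Layered search for 2:
  Layer 0: {0}
  Layer 1: {7}
  Layer 2: {2}
2 enters at depth 2; path c·tau

Answer: 2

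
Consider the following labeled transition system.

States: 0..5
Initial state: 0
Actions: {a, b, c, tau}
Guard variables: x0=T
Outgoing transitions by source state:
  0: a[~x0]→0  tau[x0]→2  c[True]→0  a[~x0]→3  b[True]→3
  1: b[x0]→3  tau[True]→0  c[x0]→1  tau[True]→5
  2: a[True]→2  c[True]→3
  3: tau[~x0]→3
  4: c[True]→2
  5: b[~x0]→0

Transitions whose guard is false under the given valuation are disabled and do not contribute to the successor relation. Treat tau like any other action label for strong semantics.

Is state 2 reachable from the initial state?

Answer: REACHABLE

Working:
Guard filter leaves 10 enabled edge(s).
Layer 0: {0}
Layer 1: {2,3}  cumulative {0,2,3}
Reachable = {0,2,3}
trace reaching 2: tau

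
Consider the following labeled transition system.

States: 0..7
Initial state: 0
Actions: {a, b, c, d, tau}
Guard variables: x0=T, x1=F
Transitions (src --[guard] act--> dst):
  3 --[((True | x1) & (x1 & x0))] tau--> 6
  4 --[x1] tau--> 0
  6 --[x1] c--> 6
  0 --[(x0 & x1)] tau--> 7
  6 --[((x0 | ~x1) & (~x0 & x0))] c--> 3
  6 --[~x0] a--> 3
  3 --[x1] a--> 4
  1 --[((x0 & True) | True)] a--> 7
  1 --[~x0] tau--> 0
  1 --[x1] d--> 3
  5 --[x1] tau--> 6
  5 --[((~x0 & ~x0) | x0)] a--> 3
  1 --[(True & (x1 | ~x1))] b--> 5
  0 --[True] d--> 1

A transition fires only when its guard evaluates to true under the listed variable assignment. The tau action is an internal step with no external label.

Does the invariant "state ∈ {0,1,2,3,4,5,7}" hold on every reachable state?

Allowed set {0,1,2,3,4,5,7}
Reachable = {0,1,3,5,7}
  0: ok
  1: ok
  3: ok
  5: ok
  7: ok

Answer: INVARIANT HOLDS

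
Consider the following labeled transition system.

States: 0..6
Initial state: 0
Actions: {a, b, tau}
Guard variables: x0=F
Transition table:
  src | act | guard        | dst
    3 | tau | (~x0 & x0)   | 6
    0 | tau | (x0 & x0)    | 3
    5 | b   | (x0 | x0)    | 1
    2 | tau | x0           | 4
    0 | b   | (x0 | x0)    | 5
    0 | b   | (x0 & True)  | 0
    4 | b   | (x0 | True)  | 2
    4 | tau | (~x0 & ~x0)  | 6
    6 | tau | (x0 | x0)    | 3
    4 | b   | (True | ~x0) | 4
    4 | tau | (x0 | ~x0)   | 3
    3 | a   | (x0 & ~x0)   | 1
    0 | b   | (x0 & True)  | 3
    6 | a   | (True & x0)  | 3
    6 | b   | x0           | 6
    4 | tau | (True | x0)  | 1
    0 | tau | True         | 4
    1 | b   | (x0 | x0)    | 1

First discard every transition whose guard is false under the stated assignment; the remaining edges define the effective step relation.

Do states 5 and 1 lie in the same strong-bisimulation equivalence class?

Compute ~ classes (split until stable):
  round 0: {{0,1,2,3,4,5,6}}
  round 1: {{0},{1,2,3,5,6},{4}}
Fixed point at round 2; 3 class(es).
5∈{1,2,3,5,6}, 1∈{1,2,3,5,6}

Answer: BISIMILAR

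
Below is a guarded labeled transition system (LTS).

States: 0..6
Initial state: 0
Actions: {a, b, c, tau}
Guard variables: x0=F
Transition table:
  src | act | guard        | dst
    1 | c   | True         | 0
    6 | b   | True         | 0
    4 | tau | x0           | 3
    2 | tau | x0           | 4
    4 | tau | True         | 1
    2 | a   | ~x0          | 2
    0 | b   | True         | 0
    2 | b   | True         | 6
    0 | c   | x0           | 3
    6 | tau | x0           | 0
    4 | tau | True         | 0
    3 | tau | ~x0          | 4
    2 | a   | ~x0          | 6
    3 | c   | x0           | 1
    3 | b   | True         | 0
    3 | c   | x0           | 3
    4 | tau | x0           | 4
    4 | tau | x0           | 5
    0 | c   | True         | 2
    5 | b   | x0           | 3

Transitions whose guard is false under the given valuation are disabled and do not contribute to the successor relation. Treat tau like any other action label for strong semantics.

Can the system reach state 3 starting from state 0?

Guard filter leaves 11 enabled edge(s).
Layer 0: {0}
Layer 1: {2}  now seen {0,2}
Layer 2: {6}  now seen {0,2,6}
Reachable = {0,2,6}

Answer: UNREACHABLE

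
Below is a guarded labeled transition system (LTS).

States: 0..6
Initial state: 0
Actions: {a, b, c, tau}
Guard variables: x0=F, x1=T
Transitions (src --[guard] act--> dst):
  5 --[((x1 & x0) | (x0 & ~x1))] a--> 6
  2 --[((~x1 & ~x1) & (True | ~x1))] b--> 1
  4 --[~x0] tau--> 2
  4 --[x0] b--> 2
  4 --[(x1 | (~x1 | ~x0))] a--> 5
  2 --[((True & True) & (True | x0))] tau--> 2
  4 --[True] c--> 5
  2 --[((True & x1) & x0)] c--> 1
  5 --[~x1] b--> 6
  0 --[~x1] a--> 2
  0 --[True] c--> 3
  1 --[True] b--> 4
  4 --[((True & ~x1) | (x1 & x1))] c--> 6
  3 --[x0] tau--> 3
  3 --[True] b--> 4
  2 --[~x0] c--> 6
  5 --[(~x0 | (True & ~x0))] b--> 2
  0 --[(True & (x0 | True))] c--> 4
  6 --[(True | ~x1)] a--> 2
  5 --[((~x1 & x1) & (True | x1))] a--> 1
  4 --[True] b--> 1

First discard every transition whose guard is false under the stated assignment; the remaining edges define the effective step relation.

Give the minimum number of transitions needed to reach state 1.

Layered search for 1:
  depth 0: {0}
  depth 1: {3,4}
  depth 2: {1,2,5,6}
depth(1)=2, e.g. c·b

Answer: 2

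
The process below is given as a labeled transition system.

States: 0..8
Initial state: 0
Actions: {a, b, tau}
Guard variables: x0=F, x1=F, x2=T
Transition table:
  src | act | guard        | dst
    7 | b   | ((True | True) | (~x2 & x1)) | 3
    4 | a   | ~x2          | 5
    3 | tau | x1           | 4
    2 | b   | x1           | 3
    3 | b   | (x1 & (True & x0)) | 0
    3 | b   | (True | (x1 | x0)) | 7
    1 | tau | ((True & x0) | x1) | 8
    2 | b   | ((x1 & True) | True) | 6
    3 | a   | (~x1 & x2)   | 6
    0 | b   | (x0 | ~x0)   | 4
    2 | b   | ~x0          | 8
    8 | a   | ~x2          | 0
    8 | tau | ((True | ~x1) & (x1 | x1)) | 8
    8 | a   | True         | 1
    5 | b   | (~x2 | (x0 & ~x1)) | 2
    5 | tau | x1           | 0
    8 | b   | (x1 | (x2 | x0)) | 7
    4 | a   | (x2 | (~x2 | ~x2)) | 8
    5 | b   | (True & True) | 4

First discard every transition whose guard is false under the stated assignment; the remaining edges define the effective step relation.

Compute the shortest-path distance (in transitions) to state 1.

BFS to 1:
  L0 = {0}
  L1 = {4}
  L2 = {8}
  L3 = {1,7}
1 enters at depth 3; path b·a·a

Answer: 3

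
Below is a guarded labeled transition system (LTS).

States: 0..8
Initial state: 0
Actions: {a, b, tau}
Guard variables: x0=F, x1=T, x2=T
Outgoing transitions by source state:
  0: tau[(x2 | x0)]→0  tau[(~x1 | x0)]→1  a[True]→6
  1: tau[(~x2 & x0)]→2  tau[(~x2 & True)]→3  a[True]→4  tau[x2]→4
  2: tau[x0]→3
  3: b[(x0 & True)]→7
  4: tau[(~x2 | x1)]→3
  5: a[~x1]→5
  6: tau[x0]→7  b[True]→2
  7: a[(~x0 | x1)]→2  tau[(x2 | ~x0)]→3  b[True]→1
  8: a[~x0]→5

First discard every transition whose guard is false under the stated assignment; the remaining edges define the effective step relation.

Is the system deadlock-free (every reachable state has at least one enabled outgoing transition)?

R = {0,2,6}
  0: a→6  tau→0  [deg 2]
  2: ∅  [STUCK]
  6: b→2  [deg 1]
Path to 2: a·b

Answer: DEADLOCK at state 2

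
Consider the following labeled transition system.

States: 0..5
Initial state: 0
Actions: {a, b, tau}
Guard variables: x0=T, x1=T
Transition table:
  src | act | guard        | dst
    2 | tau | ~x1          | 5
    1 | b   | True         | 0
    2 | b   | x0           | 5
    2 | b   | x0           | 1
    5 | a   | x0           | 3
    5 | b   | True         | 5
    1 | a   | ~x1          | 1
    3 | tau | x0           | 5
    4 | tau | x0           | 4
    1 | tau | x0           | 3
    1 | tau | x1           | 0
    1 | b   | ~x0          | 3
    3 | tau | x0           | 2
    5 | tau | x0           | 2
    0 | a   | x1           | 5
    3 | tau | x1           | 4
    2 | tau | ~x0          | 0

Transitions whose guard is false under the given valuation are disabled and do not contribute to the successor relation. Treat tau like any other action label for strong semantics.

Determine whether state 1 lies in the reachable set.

Answer: REACHABLE

Working:
After dropping false guards: 13 live edges.
Layer 0: {0}
Layer 1: {5}  now seen {0,5}
Layer 2: {2,3}  now seen {0,2,3,5}
Layer 3: {1,4}  now seen {0,1,2,3,4,5}
Reachable = {0,1,2,3,4,5}
trace reaching 1: a·tau·b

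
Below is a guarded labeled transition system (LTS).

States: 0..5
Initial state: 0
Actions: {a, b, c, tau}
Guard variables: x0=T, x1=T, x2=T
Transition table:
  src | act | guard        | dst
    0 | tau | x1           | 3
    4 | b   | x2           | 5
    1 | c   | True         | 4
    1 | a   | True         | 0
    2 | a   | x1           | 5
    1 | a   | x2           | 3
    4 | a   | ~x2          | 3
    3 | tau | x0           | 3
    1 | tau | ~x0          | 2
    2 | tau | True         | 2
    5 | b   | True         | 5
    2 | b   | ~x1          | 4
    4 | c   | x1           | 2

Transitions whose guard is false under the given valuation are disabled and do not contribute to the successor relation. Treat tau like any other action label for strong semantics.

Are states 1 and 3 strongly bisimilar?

Answer: NOT BISIMILAR

Working:
Refine partition for ~:
  π0 = {{0,1,2,3,4,5}}
  π1 = {{0,3},{1},{2},{4},{5}}
Fixed point at round 2; 5 class(es).
[1]={1}  [3]={0,3}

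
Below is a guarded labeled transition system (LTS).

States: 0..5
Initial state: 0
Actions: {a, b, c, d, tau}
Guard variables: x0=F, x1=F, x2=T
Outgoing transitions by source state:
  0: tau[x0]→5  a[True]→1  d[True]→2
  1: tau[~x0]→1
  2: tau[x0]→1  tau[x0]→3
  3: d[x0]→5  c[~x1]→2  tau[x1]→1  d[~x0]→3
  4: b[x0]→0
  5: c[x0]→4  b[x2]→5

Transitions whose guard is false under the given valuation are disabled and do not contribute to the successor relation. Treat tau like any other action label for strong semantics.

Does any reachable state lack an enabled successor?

R = {0,1,2}
  0: a→1  d→2  [deg 2]
  1: tau→1  [deg 1]
  2: ∅  [no exit]
witness 2: d

Answer: DEADLOCK at state 2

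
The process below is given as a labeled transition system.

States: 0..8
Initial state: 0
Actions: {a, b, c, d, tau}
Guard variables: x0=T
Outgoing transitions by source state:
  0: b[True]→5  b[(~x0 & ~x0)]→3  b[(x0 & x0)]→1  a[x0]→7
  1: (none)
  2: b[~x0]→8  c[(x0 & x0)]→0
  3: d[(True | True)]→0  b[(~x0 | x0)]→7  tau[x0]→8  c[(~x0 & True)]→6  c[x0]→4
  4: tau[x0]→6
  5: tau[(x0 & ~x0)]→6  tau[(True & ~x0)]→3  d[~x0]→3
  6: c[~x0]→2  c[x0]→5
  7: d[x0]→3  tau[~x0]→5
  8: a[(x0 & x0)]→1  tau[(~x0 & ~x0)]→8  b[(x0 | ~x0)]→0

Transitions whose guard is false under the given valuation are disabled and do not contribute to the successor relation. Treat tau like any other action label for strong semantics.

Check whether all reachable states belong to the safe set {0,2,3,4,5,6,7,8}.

Answer: INVARIANT VIOLATED at state 1

Working:
Inv-set: {0,2,3,4,5,6,7,8}
R = {0,1,3,4,5,6,7,8}
  0: safe
  1: outside
  3: safe
  4: safe
  5: safe
  6: safe
  7: safe
  8: safe
reach 1 via b — violates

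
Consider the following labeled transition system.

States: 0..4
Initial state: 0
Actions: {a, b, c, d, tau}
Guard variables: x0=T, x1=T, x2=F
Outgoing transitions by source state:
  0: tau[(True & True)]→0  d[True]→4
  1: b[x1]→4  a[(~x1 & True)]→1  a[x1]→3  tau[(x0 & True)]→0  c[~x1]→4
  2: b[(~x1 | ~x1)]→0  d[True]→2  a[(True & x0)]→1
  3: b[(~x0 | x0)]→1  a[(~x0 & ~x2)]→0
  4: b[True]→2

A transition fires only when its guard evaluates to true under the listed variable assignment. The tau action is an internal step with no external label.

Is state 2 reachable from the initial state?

Answer: REACHABLE

Working:
9 transition(s) survive guard evaluation.
L0 = {0}
L1 = {4}  now seen {0,4}
L2 = {2}  now seen {0,2,4}
L3 = {1}  now seen {0,1,2,4}
L4 = {3}  now seen {0,1,2,3,4}
Reach set: {0,1,2,3,4}
trace reaching 2: d·b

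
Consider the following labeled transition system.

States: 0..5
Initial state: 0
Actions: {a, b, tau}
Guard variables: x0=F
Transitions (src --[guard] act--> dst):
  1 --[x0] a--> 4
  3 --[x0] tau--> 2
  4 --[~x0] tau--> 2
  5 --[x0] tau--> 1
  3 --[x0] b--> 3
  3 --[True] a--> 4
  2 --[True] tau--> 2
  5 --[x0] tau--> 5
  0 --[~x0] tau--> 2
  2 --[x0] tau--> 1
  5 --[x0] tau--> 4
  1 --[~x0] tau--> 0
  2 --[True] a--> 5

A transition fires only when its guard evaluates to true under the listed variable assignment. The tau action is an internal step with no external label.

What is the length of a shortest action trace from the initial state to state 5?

Breadth-first toward 5:
  depth 0: {0}
  depth 1: {2}
  depth 2: {5}
first hit 5 at d=2 via tau·a

Answer: 2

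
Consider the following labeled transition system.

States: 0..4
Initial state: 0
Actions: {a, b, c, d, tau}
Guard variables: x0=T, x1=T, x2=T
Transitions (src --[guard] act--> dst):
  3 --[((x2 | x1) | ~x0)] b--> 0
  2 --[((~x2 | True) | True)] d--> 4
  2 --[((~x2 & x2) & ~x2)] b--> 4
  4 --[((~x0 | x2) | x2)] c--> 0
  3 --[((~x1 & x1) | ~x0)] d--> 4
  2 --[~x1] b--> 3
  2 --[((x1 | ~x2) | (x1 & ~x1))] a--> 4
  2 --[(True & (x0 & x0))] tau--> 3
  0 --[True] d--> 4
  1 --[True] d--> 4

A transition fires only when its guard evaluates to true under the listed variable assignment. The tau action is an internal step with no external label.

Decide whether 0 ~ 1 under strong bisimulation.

Refine partition for ~:
  P[0] = {{0,1,2,3,4}}
  P[1] = {{0,1},{2},{3},{4}}
4 equivalence class(es) (converged in 2)
[0]={0,1}  [1]={0,1}

Answer: BISIMILAR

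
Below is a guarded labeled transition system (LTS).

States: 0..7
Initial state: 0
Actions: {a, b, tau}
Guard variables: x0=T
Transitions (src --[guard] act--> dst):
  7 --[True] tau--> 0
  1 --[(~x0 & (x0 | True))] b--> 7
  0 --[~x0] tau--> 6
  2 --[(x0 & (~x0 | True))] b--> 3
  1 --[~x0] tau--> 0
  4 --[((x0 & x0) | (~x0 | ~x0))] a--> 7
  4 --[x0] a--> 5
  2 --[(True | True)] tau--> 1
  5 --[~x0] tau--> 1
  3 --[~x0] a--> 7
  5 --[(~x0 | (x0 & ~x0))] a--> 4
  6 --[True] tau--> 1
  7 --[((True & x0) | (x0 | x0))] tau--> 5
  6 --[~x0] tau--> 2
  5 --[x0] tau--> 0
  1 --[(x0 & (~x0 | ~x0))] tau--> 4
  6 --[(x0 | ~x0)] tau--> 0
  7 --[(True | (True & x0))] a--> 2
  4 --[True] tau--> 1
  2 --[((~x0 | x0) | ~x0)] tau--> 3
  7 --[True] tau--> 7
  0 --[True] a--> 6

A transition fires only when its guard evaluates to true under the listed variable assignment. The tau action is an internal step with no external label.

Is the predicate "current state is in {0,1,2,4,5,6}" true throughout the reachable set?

Answer: INVARIANT HOLDS

Working:
Allowed set {0,1,2,4,5,6}
R = {0,1,6}
  0: ✓
  1: ✓
  6: ✓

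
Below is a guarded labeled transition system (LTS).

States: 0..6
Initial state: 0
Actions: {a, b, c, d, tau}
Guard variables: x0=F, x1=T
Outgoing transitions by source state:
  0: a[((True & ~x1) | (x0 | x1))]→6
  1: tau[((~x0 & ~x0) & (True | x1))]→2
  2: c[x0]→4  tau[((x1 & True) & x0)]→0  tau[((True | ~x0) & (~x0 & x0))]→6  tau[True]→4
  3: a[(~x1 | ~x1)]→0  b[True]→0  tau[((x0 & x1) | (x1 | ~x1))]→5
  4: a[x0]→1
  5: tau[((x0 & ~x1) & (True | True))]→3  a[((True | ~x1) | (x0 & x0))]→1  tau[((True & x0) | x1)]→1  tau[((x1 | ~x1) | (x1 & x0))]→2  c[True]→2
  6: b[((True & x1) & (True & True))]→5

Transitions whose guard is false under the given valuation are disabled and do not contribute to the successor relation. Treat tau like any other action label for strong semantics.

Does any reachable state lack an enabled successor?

Answer: DEADLOCK at state 4

Working:
Reachable = {0,1,2,4,5,6}
  0: a→6  [deg 1]
  1: tau→2  [deg 1]
  2: tau→4  [deg 1]
  4: ∅  [deadlock]
  5: a→1  c→2  tau→1  tau→2  [deg 4]
  6: b→5  [deg 1]
Path to 4: a·b·tau·tau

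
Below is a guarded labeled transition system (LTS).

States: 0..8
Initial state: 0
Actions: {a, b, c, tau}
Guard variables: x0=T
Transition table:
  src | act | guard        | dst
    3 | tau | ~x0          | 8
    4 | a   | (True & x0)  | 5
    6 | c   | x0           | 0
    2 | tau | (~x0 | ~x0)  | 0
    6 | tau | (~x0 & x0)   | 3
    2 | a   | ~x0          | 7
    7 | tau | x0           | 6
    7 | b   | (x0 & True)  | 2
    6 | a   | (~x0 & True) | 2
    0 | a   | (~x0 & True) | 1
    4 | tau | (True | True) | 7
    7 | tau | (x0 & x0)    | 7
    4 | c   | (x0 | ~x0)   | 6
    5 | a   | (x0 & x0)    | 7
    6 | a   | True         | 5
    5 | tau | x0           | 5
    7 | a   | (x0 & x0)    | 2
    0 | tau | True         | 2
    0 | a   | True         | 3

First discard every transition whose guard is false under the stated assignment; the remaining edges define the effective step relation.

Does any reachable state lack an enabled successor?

Reach set: {0,2,3}
  0: a→3  tau→2  [2 exit(s)]
  2: ∅  [STUCK]
  3: ∅  [STUCK]
Path to 2: tau

Answer: DEADLOCK at state 2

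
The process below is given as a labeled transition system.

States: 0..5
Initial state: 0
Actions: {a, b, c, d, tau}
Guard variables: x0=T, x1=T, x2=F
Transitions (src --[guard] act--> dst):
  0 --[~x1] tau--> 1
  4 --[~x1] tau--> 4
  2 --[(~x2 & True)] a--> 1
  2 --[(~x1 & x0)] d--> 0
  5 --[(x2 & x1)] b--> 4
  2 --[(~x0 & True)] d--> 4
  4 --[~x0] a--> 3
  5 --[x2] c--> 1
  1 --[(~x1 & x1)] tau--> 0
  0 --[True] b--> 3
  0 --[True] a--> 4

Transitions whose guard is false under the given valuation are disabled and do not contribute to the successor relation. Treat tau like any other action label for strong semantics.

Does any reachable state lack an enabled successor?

Answer: DEADLOCK at state 3

Trace:
Reachable = {0,3,4}
  0: a→4  b→3  [deg 2]
  3: ∅  [STUCK]
  4: ∅  [STUCK]
trace reaching 3: b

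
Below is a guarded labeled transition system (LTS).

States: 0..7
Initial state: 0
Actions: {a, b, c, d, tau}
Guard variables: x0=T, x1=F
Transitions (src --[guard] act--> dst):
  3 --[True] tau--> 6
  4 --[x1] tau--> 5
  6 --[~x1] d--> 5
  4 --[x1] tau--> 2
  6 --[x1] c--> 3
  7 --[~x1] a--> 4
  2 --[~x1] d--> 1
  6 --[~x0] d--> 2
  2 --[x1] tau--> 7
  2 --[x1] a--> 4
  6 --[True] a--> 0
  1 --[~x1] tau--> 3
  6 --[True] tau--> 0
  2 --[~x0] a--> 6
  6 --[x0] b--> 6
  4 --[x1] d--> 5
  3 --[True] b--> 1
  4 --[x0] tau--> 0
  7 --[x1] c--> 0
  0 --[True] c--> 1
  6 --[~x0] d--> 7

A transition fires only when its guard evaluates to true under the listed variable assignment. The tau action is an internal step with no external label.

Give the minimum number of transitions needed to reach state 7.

Layered search for 7:
  Layer 0: {0}
  Layer 1: {1}
  Layer 2: {3}
  Layer 3: {6}
  Layer 4: {5}
7 never appears.

Answer: UNREACHABLE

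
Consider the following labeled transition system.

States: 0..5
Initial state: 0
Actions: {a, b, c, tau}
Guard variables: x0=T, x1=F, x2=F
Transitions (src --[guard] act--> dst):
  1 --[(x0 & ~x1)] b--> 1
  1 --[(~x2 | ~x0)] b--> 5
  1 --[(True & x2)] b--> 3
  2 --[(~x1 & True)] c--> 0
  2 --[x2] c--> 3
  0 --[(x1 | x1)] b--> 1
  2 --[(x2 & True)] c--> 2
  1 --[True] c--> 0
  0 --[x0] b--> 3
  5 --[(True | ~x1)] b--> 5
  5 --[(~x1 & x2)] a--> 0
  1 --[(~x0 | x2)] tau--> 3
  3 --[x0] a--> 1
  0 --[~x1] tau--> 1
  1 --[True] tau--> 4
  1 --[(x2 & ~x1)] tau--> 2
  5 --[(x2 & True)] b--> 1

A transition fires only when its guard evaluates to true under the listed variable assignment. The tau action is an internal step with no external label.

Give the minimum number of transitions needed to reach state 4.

Answer: 2

Analysis:
BFS to 4:
  L0 = {0}
  L1 = {1,3}
  L2 = {4,5}
first hit 4 at d=2 via tau·tau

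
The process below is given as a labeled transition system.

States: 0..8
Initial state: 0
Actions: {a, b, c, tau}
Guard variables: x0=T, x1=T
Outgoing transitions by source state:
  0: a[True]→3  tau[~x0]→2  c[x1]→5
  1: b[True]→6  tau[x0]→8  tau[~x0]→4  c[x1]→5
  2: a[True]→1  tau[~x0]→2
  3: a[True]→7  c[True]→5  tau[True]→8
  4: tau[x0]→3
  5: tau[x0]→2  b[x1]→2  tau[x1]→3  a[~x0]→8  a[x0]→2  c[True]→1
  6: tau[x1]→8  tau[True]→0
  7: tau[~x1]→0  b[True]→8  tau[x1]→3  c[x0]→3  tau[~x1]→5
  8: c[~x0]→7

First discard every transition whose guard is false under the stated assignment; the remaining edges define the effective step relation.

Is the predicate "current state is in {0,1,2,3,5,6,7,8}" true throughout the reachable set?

Answer: INVARIANT HOLDS

Analysis:
Allowed set {0,1,2,3,5,6,7,8}
R = {0,1,2,3,5,6,7,8}
  0: ✓
  1: ✓
  2: ✓
  3: ✓
  5: ✓
  6: ✓
  7: ✓
  8: ✓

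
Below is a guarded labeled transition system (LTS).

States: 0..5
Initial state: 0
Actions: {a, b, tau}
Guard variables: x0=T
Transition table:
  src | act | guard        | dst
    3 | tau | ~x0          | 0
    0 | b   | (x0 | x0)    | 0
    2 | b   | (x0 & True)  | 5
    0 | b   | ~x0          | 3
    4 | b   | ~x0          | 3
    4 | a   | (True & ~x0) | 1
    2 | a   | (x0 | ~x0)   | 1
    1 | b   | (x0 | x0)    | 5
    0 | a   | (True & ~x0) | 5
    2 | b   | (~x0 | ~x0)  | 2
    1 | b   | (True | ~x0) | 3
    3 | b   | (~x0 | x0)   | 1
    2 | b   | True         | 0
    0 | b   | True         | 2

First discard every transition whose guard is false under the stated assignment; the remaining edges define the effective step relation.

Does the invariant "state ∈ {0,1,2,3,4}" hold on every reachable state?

Answer: INVARIANT VIOLATED at state 5

Working:
Inv-set: {0,1,2,3,4}
Reachable = {0,1,2,3,5}
  0: ✓
  1: ✓
  2: ✓
  3: ✓
  5: VIOLATES
reach 5 via b·b — violates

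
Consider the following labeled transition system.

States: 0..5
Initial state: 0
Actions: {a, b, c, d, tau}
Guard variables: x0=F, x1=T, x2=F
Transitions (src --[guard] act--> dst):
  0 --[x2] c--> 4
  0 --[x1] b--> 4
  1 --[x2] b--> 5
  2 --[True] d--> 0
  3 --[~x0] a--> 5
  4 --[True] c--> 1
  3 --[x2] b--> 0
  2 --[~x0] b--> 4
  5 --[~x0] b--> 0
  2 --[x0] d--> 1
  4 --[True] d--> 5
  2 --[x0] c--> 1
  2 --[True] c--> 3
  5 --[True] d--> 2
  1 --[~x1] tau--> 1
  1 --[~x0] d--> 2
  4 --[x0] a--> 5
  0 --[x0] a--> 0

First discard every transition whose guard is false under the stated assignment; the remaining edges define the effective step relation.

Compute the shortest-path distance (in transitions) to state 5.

Answer: 2

Trace:
Breadth-first toward 5:
  Layer 0: {0}
  Layer 1: {4}
  Layer 2: {1,5}
5 enters at depth 2; path b·d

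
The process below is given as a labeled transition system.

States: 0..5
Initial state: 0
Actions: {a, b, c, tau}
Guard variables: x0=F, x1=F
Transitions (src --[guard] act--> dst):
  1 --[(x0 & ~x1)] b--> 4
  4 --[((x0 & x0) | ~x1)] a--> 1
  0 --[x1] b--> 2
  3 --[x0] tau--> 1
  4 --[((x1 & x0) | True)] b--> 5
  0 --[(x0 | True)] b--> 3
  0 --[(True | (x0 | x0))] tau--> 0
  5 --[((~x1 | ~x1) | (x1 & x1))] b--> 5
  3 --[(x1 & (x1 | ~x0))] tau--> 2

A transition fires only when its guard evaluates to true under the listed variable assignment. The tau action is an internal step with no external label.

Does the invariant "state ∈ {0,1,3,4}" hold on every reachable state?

Allowed set {0,1,3,4}
Reachable = {0,3}
  0: ok
  3: ok

Answer: INVARIANT HOLDS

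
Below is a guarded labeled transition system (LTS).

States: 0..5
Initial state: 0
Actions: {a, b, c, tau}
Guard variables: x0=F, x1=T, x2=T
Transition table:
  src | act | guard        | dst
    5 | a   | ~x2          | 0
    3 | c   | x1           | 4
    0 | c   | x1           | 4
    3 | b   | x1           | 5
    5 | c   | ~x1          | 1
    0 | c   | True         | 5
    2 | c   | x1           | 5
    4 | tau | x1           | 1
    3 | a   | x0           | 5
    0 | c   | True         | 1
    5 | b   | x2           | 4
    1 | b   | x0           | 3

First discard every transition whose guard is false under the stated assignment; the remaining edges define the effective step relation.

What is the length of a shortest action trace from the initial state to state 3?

BFS to 3:
  L0 = {0}
  L1 = {1,4,5}
3 never appears.

Answer: UNREACHABLE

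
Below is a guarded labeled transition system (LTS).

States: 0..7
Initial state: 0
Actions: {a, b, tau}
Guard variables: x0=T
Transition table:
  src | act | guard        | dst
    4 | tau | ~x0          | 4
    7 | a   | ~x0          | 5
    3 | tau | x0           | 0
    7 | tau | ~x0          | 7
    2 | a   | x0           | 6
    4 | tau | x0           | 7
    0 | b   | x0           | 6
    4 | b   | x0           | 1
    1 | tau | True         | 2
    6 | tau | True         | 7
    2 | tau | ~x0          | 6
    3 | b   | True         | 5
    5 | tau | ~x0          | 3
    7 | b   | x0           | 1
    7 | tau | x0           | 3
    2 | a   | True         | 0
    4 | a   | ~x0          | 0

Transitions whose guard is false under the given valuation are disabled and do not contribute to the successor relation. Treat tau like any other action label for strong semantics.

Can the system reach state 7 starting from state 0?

Guard filter leaves 11 enabled edge(s).
L0 = {0}
L1 = {6}  cumulative {0,6}
L2 = {7}  cumulative {0,6,7}
L3 = {1,3}  cumulative {0,1,3,6,7}
L4 = {2,5}  cumulative {0,1,2,3,5,6,7}
Reachable = {0,1,2,3,5,6,7}
trace reaching 7: b·tau

Answer: REACHABLE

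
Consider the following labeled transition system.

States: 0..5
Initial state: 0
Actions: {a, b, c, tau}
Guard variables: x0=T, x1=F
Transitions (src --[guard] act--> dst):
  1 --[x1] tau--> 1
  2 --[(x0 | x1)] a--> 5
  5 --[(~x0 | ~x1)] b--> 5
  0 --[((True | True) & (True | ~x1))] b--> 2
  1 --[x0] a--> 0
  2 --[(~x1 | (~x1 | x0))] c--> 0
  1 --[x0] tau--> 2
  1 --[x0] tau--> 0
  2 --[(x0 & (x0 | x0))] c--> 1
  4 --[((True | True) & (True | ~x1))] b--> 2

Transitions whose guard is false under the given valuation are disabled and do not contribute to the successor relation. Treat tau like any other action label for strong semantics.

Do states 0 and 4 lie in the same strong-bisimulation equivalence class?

Answer: BISIMILAR

Analysis:
Compute ~ classes (split until stable):
  P[0] = {{0,1,2,3,4,5}}
  P[1] = {{0,4,5},{1},{2},{3}}
  P[2] = {{0,4},{1},{2},{3},{5}}
Fixed point at round 3; 5 class(es).
0∈{0,4}, 4∈{0,4}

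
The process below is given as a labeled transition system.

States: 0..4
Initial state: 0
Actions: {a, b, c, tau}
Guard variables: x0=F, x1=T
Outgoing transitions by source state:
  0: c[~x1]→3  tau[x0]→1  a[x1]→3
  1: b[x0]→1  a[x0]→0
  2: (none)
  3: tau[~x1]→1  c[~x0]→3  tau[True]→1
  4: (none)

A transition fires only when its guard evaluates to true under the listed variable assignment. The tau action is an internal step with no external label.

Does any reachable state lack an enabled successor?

Reachable = {0,1,3}
  0: a→3  [1 out]
  1: ∅  [STUCK]
  3: c→3  tau→1  [2 out]
Path to 1: a·tau

Answer: DEADLOCK at state 1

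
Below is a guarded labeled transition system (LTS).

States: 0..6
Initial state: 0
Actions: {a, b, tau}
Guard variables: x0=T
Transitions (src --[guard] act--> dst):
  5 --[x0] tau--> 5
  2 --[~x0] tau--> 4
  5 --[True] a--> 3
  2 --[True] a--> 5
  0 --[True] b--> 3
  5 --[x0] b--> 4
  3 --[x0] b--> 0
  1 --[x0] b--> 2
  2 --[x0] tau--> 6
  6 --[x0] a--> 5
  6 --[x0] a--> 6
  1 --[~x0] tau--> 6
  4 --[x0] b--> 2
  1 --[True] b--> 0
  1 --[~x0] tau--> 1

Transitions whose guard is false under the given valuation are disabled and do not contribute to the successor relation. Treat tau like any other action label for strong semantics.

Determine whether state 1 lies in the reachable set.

Answer: UNREACHABLE

Working:
After dropping false guards: 12 live edges.
L0 = {0}
L1 = {3}  total {0,3}
Reachable = {0,3}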